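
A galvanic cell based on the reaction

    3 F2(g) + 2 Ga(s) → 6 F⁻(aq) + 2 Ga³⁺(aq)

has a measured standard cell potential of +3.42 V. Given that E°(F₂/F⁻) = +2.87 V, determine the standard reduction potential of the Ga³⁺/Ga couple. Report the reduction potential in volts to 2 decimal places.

In the reaction as written the F₂/F⁻ couple is reduced (cathode) and Ga³⁺/Ga is oxidized (anode), so E°cell = E°(F₂/F⁻) − E°(Ga³⁺/Ga).
E°(Ga³⁺/Ga) = E°(cathode) − E°cell = +2.87 − (+3.42) = −0.55 V.

−0.55 V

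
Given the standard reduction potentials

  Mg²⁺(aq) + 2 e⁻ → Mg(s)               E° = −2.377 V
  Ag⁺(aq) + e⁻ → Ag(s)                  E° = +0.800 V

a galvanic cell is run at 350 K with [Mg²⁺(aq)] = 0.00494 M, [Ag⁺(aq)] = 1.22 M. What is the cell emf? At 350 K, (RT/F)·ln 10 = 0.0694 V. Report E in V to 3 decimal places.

Since E°(Ag⁺/Ag) > E°(Mg²⁺/Mg), Ag⁺/Ag serves as the cathode.
The standard potential is +0.800 − (−2.377) = +3.177 V and the balanced reaction transfers n = 2 electrons.
The balanced reaction is 2 Ag⁺(aq) + Mg(s) → 2 Ag(s) + Mg²⁺(aq), so Q = [Mg²⁺(aq)] / [Ag⁺(aq)]^2 = 0.00332 and log Q = −2.479.
E = E° − (0.0694/n)·log Q = +3.177 − (0.0694/2)(−2.479) = +3.263 V.

+3.263 V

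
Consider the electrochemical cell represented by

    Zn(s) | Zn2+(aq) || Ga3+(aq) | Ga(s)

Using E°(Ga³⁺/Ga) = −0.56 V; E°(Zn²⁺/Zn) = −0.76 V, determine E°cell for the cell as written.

By convention the left-hand electrode in cell notation is the anode (oxidation) and the right-hand electrode is the cathode (reduction).
E°cell = E°(right) − E°(left) = −0.56 − (−0.76) = +0.20 V.

+0.20 V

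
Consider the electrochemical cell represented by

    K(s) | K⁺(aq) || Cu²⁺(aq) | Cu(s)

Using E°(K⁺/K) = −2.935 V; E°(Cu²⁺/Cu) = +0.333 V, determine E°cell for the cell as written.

By convention the left-hand electrode in cell notation is the anode (oxidation) and the right-hand electrode is the cathode (reduction).
E°cell = E°(right) − E°(left) = +0.333 − (−2.935) = +3.268 V.

+3.268 V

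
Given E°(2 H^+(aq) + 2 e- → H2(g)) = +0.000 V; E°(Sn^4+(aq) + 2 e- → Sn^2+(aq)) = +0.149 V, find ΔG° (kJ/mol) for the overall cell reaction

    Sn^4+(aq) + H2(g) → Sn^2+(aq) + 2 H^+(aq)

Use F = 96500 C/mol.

In the reaction as written Sn^4+(aq) is reduced, so the Sn⁴⁺/Sn²⁺ couple is the cathode and 2H⁺/H₂ is the anode.
E°cell = +0.149 − (+0.000) = +0.149 V; balancing electrons gives n = 2.
ΔG° = −nFE°cell = −(2)(96500)(+0.149) J/mol = −28.8 kJ/mol.

−28.8 kJ/mol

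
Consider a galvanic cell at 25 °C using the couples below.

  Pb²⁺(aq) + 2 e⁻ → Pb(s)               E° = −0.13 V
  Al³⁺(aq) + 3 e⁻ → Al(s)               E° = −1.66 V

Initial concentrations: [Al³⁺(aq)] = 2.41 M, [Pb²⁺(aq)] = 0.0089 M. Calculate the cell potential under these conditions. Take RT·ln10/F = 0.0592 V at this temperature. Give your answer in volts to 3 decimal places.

Pb²⁺/Pb is reduced (cathode, E° = −0.13 V) and Al³⁺/Al is oxidized (anode).
E°cell = E°cat − E°an = −0.13 − (−1.66) = +1.53 V; n = 6.
Balancing gives 3 Pb²⁺(aq) + 2 Al(s) → 3 Pb(s) + 2 Al³⁺(aq); hence Q = [Al³⁺(aq)]^2 / [Pb²⁺(aq)]^3 = 8.24×10^6 (log Q = 6.916).
E = E° − (0.0592/n)·log Q = +1.53 − (0.0592/6)(6.916) = +1.462 V.

+1.462 V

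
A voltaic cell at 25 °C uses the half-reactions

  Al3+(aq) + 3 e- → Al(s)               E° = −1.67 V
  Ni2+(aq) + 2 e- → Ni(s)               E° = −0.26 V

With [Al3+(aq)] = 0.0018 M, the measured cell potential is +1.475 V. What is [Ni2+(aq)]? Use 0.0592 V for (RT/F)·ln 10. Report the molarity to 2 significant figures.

2.3 M

The Ni²⁺/Ni couple has the larger reduction potential, so it is the cathode: E°cell = −0.26 − (−1.67) = +1.41 V and n = 6.
Rearranging E = E° − (0.0592/n)·log Q gives log Q = 6(+1.41 − (+1.475))/0.0592 = −6.588.
The balanced reaction is 3 Ni2+(aq) + 2 Al(s) → 3 Ni(s) + 2 Al3+(aq), so Q = [Al3+(aq)]^2 / [Ni2+(aq)]^3.
Solving for the unknown gives log [Ni2+(aq)] = 0.366, so [Ni2+(aq)] ≈ 2.3 M.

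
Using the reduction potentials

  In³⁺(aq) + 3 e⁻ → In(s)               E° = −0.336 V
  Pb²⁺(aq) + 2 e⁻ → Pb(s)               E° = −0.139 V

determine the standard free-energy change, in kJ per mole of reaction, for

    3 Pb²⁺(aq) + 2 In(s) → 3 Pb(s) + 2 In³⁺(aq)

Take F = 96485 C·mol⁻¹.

In the reaction as written Pb²⁺(aq) is reduced, so the Pb²⁺/Pb couple is the cathode and In³⁺/In is the anode.
E°cell = −0.139 − (−0.336) = +0.197 V; balancing electrons gives n = 6.
ΔG° = −nFE°cell = −(6)(96485)(+0.197) J/mol = −114 kJ/mol.

−114 kJ/mol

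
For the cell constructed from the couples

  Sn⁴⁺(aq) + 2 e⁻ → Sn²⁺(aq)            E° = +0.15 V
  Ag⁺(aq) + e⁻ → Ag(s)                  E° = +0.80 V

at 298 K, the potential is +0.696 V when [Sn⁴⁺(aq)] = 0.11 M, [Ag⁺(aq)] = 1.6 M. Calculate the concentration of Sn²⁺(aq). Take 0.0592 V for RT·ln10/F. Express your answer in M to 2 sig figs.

1.5 M

Ag⁺/Ag is the cathode (higher E°); E°cell = +0.80 − (+0.15) = +0.65 V with n = 2.
Rearranging E = E° − (0.0592/n)·log Q gives log Q = 2(+0.65 − (+0.696))/0.0592 = −1.554.
Balancing electrons gives 2 Ag⁺(aq) + Sn²⁺(aq) → 2 Ag(s) + Sn⁴⁺(aq); thus Q = [Sn⁴⁺(aq)] / ([Ag⁺(aq)]^2·[Sn²⁺(aq)]).
Isolating [Sn²⁺(aq)] in Q = 10^{−1.554} yields log [Sn²⁺(aq)] = 0.187, i.e. 1.5 M.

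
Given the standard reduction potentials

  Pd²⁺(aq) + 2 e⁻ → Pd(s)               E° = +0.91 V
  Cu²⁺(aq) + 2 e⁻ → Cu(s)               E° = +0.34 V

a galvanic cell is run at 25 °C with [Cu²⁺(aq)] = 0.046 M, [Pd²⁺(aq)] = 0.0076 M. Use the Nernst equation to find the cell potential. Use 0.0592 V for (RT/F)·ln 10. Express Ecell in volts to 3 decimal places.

Pd²⁺/Pd is reduced (cathode, E° = +0.91 V) and Cu²⁺/Cu is oxidized (anode).
E°cell = E°cat − E°an = +0.91 − (+0.34) = +0.57 V; n = 2.
Balancing gives Pd²⁺(aq) + Cu(s) → Pd(s) + Cu²⁺(aq); hence Q = [Cu²⁺(aq)] / [Pd²⁺(aq)] = 6.05 (log Q = 0.782).
E = E° − (0.0592/n)·log Q = +0.57 − (0.0592/2)(0.782) = +0.547 V.

+0.547 V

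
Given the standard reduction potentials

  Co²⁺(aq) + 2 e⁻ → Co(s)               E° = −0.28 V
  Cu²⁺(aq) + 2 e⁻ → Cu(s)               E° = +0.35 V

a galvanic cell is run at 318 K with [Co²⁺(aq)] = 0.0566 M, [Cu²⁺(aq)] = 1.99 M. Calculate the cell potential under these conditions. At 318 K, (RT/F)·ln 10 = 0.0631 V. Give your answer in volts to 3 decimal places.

+0.679 V

Cu²⁺/Cu is reduced (cathode, E° = +0.35 V) and Co²⁺/Co is oxidized (anode).
E°cell = +0.35 − (−0.28) = +0.63 V, with n = 2 electrons transferred.
For the overall reaction Cu²⁺(aq) + Co(s) → Cu(s) + Co²⁺(aq), Q = [Co²⁺(aq)] / [Cu²⁺(aq)] = 0.0284, giving log Q = −1.546.
Applying E = E° − (RT ln10/nF)·log Q gives +0.63 − (0.0631/2)(−1.546) = +0.679 V.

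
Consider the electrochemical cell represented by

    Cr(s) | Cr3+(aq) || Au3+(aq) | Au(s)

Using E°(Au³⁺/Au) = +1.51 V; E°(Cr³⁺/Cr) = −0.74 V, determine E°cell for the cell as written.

By convention the left-hand electrode in cell notation is the anode (oxidation) and the right-hand electrode is the cathode (reduction).
E°cell = E°(right) − E°(left) = +1.51 − (−0.74) = +2.25 V.

+2.25 V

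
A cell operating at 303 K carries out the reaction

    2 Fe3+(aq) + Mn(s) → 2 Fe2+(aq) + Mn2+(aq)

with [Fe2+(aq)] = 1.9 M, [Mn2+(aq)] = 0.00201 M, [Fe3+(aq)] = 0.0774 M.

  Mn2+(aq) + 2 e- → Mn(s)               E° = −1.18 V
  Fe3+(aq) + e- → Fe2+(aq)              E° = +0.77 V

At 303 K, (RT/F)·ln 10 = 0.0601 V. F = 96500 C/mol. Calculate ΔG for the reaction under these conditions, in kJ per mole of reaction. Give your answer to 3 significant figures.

With Fe³⁺/Fe²⁺ reduced at the cathode, E°cell = +0.77 − (−1.18) = +1.95 V and n = 2.
The reaction quotient is ([Fe2+(aq)]^2·[Mn2+(aq)]) / [Fe3+(aq)]^2 = 1.21; by Nernst, E = +1.95 − (0.0601/2)(0.083) = +1.9475 V.
Finally ΔG = −nFE = −(2)(96500 C/mol)(+1.9475 V) = −376 kJ/mol.

−376 kJ/mol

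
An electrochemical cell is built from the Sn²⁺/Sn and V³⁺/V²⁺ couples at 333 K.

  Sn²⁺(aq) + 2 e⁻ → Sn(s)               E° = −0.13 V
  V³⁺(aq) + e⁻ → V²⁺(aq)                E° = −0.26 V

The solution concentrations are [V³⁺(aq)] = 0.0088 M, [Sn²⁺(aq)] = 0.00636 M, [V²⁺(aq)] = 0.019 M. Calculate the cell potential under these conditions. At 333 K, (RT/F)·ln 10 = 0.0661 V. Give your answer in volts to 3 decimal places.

The Sn²⁺/Sn couple has the more positive E°, so it is the cathode; V³⁺/V²⁺ is the anode.
E°cell = E°cat − E°an = −0.13 − (−0.26) = +0.13 V; n = 2.
The balanced reaction is Sn²⁺(aq) + 2 V²⁺(aq) → Sn(s) + 2 V³⁺(aq), so Q = [V³⁺(aq)]^2 / ([Sn²⁺(aq)]·[V²⁺(aq)]^2) = 33.7 and log Q = 1.528.
E = E° − (0.0661/n)·log Q = +0.13 − (0.0661/2)(1.528) = +0.079 V.

+0.079 V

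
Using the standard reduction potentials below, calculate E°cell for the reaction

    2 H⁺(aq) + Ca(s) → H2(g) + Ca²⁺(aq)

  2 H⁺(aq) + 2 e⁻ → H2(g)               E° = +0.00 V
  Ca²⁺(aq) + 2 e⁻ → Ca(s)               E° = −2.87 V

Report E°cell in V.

H⁺(aq) gains electrons, so the 2H⁺/H₂ couple is the cathode; the Ca²⁺/Ca couple is the anode.
E°cell = E°(cathode) − E°(anode) = +0.00 − (−2.87) = +2.87 V.

+2.87 V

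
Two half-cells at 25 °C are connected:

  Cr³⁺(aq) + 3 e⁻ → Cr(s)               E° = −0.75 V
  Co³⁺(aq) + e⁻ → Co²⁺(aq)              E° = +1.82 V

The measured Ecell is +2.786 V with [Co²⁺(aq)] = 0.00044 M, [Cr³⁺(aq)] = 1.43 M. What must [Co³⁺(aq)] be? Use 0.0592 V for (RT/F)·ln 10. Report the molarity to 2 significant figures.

2.2 M

Co³⁺/Co²⁺ is the cathode (higher E°); E°cell = +1.82 − (−0.75) = +2.57 V with n = 3.
Rearranging E = E° − (0.0592/n)·log Q gives log Q = 3(+2.57 − (+2.786))/0.0592 = −10.946.
Balancing electrons gives 3 Co³⁺(aq) + Cr(s) → 3 Co²⁺(aq) + Cr³⁺(aq); thus Q = ([Co²⁺(aq)]^3·[Cr³⁺(aq)]) / [Co³⁺(aq)]^3.
Solving for the unknown gives log [Co³⁺(aq)] = 0.344, so [Co³⁺(aq)] ≈ 2.2 M.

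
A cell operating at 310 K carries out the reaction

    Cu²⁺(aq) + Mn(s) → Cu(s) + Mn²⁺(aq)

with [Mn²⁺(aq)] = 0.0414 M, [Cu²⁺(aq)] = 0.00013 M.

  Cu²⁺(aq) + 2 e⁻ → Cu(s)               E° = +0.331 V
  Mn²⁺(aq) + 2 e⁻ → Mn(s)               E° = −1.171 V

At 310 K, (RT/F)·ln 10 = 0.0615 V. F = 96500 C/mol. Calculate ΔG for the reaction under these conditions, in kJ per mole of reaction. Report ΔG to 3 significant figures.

−275 kJ/mol

With Cu²⁺/Cu reduced at the cathode, E°cell = +0.331 − (−1.171) = +1.502 V and n = 2.
The reaction quotient is [Mn²⁺(aq)] / [Cu²⁺(aq)] = 318; by Nernst, E = +1.502 − (0.0615/2)(2.503) = +1.4250 V.
Then ΔG = −nFE = −2 × 96500 × +1.4250 J/mol = −275 kJ/mol.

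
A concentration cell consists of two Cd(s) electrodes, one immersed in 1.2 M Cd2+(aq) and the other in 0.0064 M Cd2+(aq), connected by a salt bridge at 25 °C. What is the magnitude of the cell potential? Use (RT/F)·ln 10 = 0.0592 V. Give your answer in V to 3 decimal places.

For a concentration cell E°cell = 0, since both electrodes use the same couple.
The compartment with the higher Cd2+(aq) concentration (1.2 M) acts as the cathode; ions are reduced there and produced at the dilute (0.0064 M) anode.
With n = 2, Ecell = −(0.0592/2)·log([dilute]/[conc]) = −(0.0592/2)·log(0.0064/1.2) = +0.067 V.

0.067 V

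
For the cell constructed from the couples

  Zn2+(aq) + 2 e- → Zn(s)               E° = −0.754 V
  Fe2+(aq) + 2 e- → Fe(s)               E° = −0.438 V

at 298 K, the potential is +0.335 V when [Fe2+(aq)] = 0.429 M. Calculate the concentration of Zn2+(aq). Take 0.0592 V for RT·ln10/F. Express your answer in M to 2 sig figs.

0.098 M

With Fe²⁺/Fe at the cathode and Zn²⁺/Zn at the anode, E°cell = −0.438 − (−0.754) = +0.316 V (n = 2).
From the Nernst equation, log Q = n(E° − E)/0.0592 = 2·(+0.316 − (+0.335))/0.0592 = −0.642.
For Fe2+(aq) + Zn(s) → Fe(s) + Zn2+(aq), the reaction quotient is Q = [Zn2+(aq)] / [Fe2+(aq)].
Isolating [Zn2+(aq)] in Q = 10^{−0.642} yields log [Zn2+(aq)] = −1.010, i.e. 0.098 M.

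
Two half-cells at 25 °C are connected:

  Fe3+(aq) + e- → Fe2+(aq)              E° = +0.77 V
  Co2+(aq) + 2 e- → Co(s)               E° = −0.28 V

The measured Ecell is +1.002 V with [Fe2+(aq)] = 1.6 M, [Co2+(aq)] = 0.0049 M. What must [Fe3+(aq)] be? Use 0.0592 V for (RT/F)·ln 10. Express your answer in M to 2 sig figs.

Fe³⁺/Fe²⁺ is the cathode (higher E°); E°cell = +0.77 − (−0.28) = +1.05 V with n = 2.
From the Nernst equation, log Q = n(E° − E)/0.0592 = 2·(+1.05 − (+1.002))/0.0592 = 1.622.
Balancing electrons gives 2 Fe3+(aq) + Co(s) → 2 Fe2+(aq) + Co2+(aq); thus Q = ([Fe2+(aq)]^2·[Co2+(aq)]) / [Fe3+(aq)]^2.
Isolating [Fe3+(aq)] in Q = 10^{1.622} yields log [Fe3+(aq)] = −1.762, i.e. 0.017 M.

0.017 M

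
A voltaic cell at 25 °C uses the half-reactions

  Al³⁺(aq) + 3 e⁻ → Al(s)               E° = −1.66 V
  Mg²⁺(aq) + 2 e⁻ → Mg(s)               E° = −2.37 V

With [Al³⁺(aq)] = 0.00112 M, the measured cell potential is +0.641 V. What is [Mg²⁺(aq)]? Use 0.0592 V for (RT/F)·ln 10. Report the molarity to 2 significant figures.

2.3 M

Al³⁺/Al is the cathode (higher E°); E°cell = −1.66 − (−2.37) = +0.71 V with n = 6.
From the Nernst equation, log Q = n(E° − E)/0.0592 = 6·(+0.71 − (+0.641))/0.0592 = 6.993.
Balancing electrons gives 2 Al³⁺(aq) + 3 Mg(s) → 2 Al(s) + 3 Mg²⁺(aq); thus Q = [Mg²⁺(aq)]^3 / [Al³⁺(aq)]^2.
Isolating [Mg²⁺(aq)] in Q = 10^{6.993} yields log [Mg²⁺(aq)] = 0.364, i.e. 2.3 M.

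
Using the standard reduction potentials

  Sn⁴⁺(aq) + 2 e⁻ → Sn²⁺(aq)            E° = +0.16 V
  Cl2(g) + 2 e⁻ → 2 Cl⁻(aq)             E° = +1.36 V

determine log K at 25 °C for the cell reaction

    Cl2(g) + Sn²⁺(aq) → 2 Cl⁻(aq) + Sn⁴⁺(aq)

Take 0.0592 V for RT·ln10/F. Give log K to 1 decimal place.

The Cl₂/Cl⁻ couple is reduced (cathode); E°cell = +1.36 − (+0.16) = +1.20 V with n = 2.
At equilibrium E = 0, so log K = nE°cell / 0.0592 = (2)(+1.20) / 0.0592 = 40.5.

log K = 40.5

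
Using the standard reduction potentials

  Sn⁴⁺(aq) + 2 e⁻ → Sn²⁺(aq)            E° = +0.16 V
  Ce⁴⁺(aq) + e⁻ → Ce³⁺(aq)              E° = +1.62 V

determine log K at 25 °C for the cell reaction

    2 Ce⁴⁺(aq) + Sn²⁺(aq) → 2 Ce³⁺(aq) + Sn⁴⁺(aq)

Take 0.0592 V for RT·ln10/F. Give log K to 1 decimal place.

log K = 49.3

The Ce⁴⁺/Ce³⁺ couple is reduced (cathode); E°cell = +1.62 − (+0.16) = +1.46 V with n = 2.
At equilibrium E = 0, so log K = nE°cell / 0.0592 = (2)(+1.46) / 0.0592 = 49.3.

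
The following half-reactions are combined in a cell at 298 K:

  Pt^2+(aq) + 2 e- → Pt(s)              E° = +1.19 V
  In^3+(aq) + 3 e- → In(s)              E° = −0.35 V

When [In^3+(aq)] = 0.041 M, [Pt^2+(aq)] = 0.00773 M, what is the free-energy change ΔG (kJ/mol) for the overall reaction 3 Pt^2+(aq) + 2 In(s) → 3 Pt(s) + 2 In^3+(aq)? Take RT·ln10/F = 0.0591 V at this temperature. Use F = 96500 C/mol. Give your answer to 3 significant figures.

The standard cell potential is +1.19 − (−0.35) = +1.54 V, with n = 6 electrons in the balanced equation.
The reaction quotient is [In^3+(aq)]^2 / [Pt^2+(aq)]^3 = 3.64×10^3; by Nernst, E = +1.54 − (0.0591/6)(3.561) = +1.5049 V.
ΔG = −nFE = −(6)(96500)(+1.5049) J/mol = −871 kJ/mol.

−871 kJ/mol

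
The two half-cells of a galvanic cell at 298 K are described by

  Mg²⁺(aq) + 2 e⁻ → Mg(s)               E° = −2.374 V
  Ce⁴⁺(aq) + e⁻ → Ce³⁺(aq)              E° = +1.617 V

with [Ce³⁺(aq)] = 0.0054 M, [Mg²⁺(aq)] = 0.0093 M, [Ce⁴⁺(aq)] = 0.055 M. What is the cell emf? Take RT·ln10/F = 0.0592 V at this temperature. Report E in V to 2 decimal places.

+4.11 V

Ce⁴⁺/Ce³⁺ is reduced (cathode, E° = +1.617 V) and Mg²⁺/Mg is oxidized (anode).
E°cell = E°cat − E°an = +1.617 − (−2.374) = +3.991 V; n = 2.
For the overall reaction 2 Ce⁴⁺(aq) + Mg(s) → 2 Ce³⁺(aq) + Mg²⁺(aq), Q = ([Ce³⁺(aq)]^2·[Mg²⁺(aq)]) / [Ce⁴⁺(aq)]^2 = 8.96×10^−5, giving log Q = −4.047.
E = E° − (0.0592/n)·log Q = +3.991 − (0.0592/2)(−4.047) = +4.11 V.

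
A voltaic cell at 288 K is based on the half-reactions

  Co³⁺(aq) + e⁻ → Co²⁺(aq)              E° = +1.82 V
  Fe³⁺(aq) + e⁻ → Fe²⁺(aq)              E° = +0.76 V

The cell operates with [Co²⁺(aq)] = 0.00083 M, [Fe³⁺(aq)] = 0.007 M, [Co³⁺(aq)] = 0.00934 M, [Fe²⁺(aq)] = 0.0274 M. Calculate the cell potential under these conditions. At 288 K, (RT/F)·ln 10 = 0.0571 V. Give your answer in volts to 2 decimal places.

Co³⁺/Co²⁺ is reduced (cathode, E° = +1.82 V) and Fe³⁺/Fe²⁺ is oxidized (anode).
E°cell = +1.82 − (+0.76) = +1.06 V, with n = 1 electron transferred.
The balanced reaction is Co³⁺(aq) + Fe²⁺(aq) → Co²⁺(aq) + Fe³⁺(aq), so Q = ([Co²⁺(aq)]·[Fe³⁺(aq)]) / ([Co³⁺(aq)]·[Fe²⁺(aq)]) = 0.0227 and log Q = −1.644.
Applying E = E° − (RT ln10/nF)·log Q gives +1.06 − (0.0571/1)(−1.644) = +1.15 V.

+1.15 V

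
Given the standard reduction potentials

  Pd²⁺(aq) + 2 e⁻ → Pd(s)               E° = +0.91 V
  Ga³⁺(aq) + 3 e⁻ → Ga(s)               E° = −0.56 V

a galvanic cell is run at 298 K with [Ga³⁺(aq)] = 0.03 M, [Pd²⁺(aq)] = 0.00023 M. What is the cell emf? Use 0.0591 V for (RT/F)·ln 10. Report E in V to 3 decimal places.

Pd²⁺/Pd is reduced (cathode, E° = +0.91 V) and Ga³⁺/Ga is oxidized (anode).
The standard potential is +0.91 − (−0.56) = +1.47 V and the balanced reaction transfers n = 6 electrons.
For the overall reaction 3 Pd²⁺(aq) + 2 Ga(s) → 3 Pd(s) + 2 Ga³⁺(aq), Q = [Ga³⁺(aq)]^2 / [Pd²⁺(aq)]^3 = 7.4×10^7, giving log Q = 7.869.
Applying E = E° − (RT ln10/nF)·log Q gives +1.47 − (0.0591/6)(7.869) = +1.392 V.

+1.392 V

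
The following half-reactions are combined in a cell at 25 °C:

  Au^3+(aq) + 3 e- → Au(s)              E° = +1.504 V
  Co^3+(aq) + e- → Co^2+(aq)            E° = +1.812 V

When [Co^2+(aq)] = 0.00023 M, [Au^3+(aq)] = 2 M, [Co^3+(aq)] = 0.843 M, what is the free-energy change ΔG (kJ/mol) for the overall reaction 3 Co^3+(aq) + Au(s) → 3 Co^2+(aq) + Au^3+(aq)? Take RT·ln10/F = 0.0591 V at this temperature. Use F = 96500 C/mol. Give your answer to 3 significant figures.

−148 kJ/mol

With Co³⁺/Co²⁺ reduced at the cathode, E°cell = +1.812 − (+1.504) = +0.308 V and n = 3.
Q = ([Co^2+(aq)]^3·[Au^3+(aq)]) / [Co^3+(aq)]^3 = 4.06×10^−11, so log Q = −10.391 and E = +0.308 − (0.0591/3)(−10.391) = +0.5127 V.
Then ΔG = −nFE = −3 × 96500 × +0.5127 J/mol = −148 kJ/mol.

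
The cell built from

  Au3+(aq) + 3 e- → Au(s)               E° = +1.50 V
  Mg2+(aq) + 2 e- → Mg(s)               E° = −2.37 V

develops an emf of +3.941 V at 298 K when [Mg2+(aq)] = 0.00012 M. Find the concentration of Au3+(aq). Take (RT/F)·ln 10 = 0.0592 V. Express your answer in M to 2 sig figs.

With Au³⁺/Au at the cathode and Mg²⁺/Mg at the anode, E°cell = +1.50 − (−2.37) = +3.87 V (n = 6).
Rearranging E = E° − (0.0592/n)·log Q gives log Q = 6(+3.87 − (+3.941))/0.0592 = −7.196.
The balanced reaction is 2 Au3+(aq) + 3 Mg(s) → 2 Au(s) + 3 Mg2+(aq), so Q = [Mg2+(aq)]^3 / [Au3+(aq)]^2.
Isolating [Au3+(aq)] in Q = 10^{−7.196} yields log [Au3+(aq)] = −2.283, i.e. 0.0052 M.

0.0052 M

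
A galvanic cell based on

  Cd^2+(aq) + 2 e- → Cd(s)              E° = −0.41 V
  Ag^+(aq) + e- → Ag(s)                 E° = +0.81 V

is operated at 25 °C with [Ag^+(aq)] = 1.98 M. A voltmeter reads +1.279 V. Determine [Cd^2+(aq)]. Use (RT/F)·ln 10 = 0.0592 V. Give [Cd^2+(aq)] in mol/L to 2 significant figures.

Ag⁺/Ag is the cathode (higher E°); E°cell = +0.81 − (−0.41) = +1.22 V with n = 2.
Rearranging E = E° − (0.0592/n)·log Q gives log Q = 2(+1.22 − (+1.279))/0.0592 = −1.993.
Balancing electrons gives 2 Ag^+(aq) + Cd(s) → 2 Ag(s) + Cd^2+(aq); thus Q = [Cd^2+(aq)] / [Ag^+(aq)]^2.
Substituting the known concentrations and solving, log [Cd^2+(aq)] = −1.400 and [Cd^2+(aq)] = 0.040 M.

0.040 M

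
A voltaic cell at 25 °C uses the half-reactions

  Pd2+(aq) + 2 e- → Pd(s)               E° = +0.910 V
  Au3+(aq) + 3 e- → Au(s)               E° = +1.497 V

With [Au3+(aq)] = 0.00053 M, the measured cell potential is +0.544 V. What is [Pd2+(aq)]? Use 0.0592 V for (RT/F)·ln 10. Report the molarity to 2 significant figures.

0.19 M

With Au³⁺/Au at the cathode and Pd²⁺/Pd at the anode, E°cell = +1.497 − (+0.910) = +0.587 V (n = 6).
Since E = E° − (0.0592/n)·log Q, log Q = n(E° − E)/0.0592 = 4.358.
The balanced reaction is 2 Au3+(aq) + 3 Pd(s) → 2 Au(s) + 3 Pd2+(aq), so Q = [Pd2+(aq)]^3 / [Au3+(aq)]^2.
Substituting the known concentrations and solving, log [Pd2+(aq)] = −0.731 and [Pd2+(aq)] = 0.19 M.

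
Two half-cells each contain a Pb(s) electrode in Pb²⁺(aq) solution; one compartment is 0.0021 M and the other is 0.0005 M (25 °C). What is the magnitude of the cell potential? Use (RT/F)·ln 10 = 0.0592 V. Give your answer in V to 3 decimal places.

For a concentration cell E°cell = 0, since both electrodes use the same couple.
The compartment with the higher Pb²⁺(aq) concentration (0.0021 M) acts as the cathode; ions are reduced there and produced at the dilute (0.0005 M) anode.
With n = 2, Ecell = −(0.0592/2)·log([dilute]/[conc]) = −(0.0592/2)·log(0.0005/0.0021) = +0.018 V.

0.018 V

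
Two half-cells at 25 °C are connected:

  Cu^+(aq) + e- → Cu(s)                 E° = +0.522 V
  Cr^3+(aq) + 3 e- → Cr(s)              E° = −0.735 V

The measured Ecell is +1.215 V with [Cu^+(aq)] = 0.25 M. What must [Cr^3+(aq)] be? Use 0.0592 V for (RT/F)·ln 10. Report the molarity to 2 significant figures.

Cu⁺/Cu is the cathode (higher E°); E°cell = +0.522 − (−0.735) = +1.257 V with n = 3.
Since E = E° − (0.0592/n)·log Q, log Q = n(E° − E)/0.0592 = 2.128.
For 3 Cu^+(aq) + Cr(s) → 3 Cu(s) + Cr^3+(aq), the reaction quotient is Q = [Cr^3+(aq)] / [Cu^+(aq)]^3.
Substituting the known concentrations and solving, log [Cr^3+(aq)] = 0.322 and [Cr^3+(aq)] = 2.1 M.

2.1 M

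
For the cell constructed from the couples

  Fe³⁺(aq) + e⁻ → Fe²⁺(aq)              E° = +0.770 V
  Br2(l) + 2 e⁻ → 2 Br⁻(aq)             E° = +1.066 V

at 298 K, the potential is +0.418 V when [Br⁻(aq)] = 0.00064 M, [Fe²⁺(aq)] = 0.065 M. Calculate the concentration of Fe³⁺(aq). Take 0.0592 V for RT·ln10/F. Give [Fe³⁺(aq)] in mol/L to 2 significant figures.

Br₂/Br⁻ is the cathode (higher E°); E°cell = +1.066 − (+0.770) = +0.296 V with n = 2.
Rearranging E = E° − (0.0592/n)·log Q gives log Q = 2(+0.296 − (+0.418))/0.0592 = −4.122.
The balanced reaction is Br2(l) + 2 Fe²⁺(aq) → 2 Br⁻(aq) + 2 Fe³⁺(aq), so Q = ([Br⁻(aq)]^2·[Fe³⁺(aq)]^2) / [Fe²⁺(aq)]^2.
Substituting the known concentrations and solving, log [Fe³⁺(aq)] = −0.054 and [Fe³⁺(aq)] = 0.88 M.

0.88 M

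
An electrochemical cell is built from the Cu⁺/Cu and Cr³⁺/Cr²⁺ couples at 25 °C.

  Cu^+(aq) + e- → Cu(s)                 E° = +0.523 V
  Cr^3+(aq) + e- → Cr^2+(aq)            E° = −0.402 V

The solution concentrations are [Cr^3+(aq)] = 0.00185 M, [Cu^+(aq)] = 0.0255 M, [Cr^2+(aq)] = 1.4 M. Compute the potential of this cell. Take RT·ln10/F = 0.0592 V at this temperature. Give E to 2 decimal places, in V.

+1.00 V

Cu⁺/Cu is reduced (cathode, E° = +0.523 V) and Cr³⁺/Cr²⁺ is oxidized (anode).
E°cell = +0.523 − (−0.402) = +0.925 V, with n = 1 electron transferred.
Balancing gives Cu^+(aq) + Cr^2+(aq) → Cu(s) + Cr^3+(aq); hence Q = [Cr^3+(aq)] / ([Cu^+(aq)]·[Cr^2+(aq)]) = 0.0518 (log Q = −1.285).
Applying E = E° − (RT ln10/nF)·log Q gives +0.925 − (0.0592/1)(−1.285) = +1.00 V.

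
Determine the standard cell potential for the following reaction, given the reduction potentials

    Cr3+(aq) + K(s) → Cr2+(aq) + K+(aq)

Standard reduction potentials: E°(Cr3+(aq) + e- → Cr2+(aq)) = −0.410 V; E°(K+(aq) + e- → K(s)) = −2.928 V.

In the reaction as written, Cr3+(aq) is reduced (cathode) and K+(aq) is produced by oxidation at the anode.
E°cell = E°(cathode) − E°(anode) = −0.410 − (−2.928) = +2.518 V.

+2.518 V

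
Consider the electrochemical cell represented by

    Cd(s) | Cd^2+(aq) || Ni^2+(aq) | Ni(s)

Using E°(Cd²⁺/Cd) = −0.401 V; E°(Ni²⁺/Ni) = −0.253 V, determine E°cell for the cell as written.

By convention the left-hand electrode in cell notation is the anode (oxidation) and the right-hand electrode is the cathode (reduction).
E°cell = E°(right) − E°(left) = −0.253 − (−0.401) = +0.148 V.

+0.148 V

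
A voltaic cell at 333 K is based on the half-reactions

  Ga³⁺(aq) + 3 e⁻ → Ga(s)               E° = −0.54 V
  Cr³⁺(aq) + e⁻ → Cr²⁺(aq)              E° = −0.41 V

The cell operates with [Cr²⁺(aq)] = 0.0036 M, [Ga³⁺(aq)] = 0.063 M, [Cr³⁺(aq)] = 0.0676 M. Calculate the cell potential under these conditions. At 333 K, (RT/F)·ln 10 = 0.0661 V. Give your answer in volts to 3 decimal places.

+0.241 V

The Cr³⁺/Cr²⁺ couple has the more positive E°, so it is the cathode; Ga³⁺/Ga is the anode.
E°cell = E°cat − E°an = −0.41 − (−0.54) = +0.13 V; n = 3.
The balanced reaction is 3 Cr³⁺(aq) + Ga(s) → 3 Cr²⁺(aq) + Ga³⁺(aq), so Q = ([Cr²⁺(aq)]^3·[Ga³⁺(aq)]) / [Cr³⁺(aq)]^3 = 9.51×10^−6 and log Q = −5.022.
Applying E = E° − (RT ln10/nF)·log Q gives +0.13 − (0.0661/3)(−5.022) = +0.241 V.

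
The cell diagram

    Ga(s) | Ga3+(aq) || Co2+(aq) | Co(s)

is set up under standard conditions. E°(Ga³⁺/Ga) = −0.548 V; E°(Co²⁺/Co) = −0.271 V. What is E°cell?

By convention the left-hand electrode in cell notation is the anode (oxidation) and the right-hand electrode is the cathode (reduction).
E°cell = E°(right) − E°(left) = −0.271 − (−0.548) = +0.277 V.

+0.277 V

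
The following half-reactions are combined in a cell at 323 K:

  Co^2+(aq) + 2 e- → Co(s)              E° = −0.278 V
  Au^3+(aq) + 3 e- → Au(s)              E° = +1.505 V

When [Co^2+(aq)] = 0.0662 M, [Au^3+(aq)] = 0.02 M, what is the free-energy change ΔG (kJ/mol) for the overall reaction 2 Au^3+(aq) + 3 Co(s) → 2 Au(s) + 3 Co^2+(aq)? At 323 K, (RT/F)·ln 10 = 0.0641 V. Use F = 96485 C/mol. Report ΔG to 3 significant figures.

−1030 kJ/mol

E°cell = +1.505 − (−0.278) = +1.783 V; the balanced reaction transfers n = 6 electrons.
Here Q = [Co^2+(aq)]^3 / [Au^3+(aq)]^2 = 0.725 (log Q = −0.139), giving E = +1.783 − (0.0641/6)·(−0.139) = +1.7845 V.
Then ΔG = −nFE = −6 × 96485 × +1.7845 J/mol = −1030 kJ/mol.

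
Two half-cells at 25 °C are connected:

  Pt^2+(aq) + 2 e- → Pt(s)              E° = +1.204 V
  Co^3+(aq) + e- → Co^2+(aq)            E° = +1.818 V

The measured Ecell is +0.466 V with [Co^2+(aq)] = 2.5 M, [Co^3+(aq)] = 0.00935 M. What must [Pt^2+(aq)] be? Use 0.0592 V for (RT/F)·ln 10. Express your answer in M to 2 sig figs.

1.4 M

The Co³⁺/Co²⁺ couple has the larger reduction potential, so it is the cathode: E°cell = +1.818 − (+1.204) = +0.614 V and n = 2.
Since E = E° − (0.0592/n)·log Q, log Q = n(E° − E)/0.0592 = 5.000.
Balancing electrons gives 2 Co^3+(aq) + Pt(s) → 2 Co^2+(aq) + Pt^2+(aq); thus Q = ([Co^2+(aq)]^2·[Pt^2+(aq)]) / [Co^3+(aq)]^2.
Isolating [Pt^2+(aq)] in Q = 10^{5.000} yields log [Pt^2+(aq)] = 0.146, i.e. 1.4 M.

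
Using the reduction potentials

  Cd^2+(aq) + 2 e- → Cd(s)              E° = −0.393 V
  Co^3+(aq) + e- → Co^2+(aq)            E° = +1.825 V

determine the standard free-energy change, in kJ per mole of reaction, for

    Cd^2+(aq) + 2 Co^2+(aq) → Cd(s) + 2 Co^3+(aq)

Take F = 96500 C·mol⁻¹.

In the reaction as written Cd^2+(aq) is reduced, so the Cd²⁺/Cd couple is the cathode and Co³⁺/Co²⁺ is the anode.
E°cell = −0.393 − (+1.825) = −2.218 V; balancing electrons gives n = 2.
ΔG° = −nFE°cell = −(2)(96500)(−2.218) J/mol = +428 kJ/mol.

+428 kJ/mol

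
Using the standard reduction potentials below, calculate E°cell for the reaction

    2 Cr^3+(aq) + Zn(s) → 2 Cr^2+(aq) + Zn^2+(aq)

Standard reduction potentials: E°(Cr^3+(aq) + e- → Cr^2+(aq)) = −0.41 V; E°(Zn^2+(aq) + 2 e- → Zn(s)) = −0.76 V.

+0.35 V

Cr^3+(aq) gains electrons, so the Cr³⁺/Cr²⁺ couple is the cathode; the Zn²⁺/Zn couple is the anode.
E°cell = E°(cathode) − E°(anode) = −0.41 − (−0.76) = +0.35 V.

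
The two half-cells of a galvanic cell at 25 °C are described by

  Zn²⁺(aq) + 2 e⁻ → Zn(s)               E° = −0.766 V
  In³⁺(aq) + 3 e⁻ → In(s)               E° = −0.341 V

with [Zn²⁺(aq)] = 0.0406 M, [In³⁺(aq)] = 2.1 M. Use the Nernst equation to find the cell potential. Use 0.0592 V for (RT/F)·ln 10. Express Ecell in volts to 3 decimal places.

In³⁺/In is reduced (cathode, E° = −0.341 V) and Zn²⁺/Zn is oxidized (anode).
E°cell = E°cat − E°an = −0.341 − (−0.766) = +0.425 V; n = 6.
Balancing gives 2 In³⁺(aq) + 3 Zn(s) → 2 In(s) + 3 Zn²⁺(aq); hence Q = [Zn²⁺(aq)]^3 / [In³⁺(aq)]^2 = 1.52×10^−5 (log Q = −4.819).
E = E° − (0.0592/n)·log Q = +0.425 − (0.0592/6)(−4.819) = +0.473 V.

+0.473 V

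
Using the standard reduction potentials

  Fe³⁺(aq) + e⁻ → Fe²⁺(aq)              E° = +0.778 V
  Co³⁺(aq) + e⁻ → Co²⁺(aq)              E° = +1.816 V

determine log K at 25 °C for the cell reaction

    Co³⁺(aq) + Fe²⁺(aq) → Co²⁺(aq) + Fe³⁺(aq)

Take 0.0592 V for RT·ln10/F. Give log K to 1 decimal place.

log K = 17.5

The Co³⁺/Co²⁺ couple is reduced (cathode); E°cell = +1.816 − (+0.778) = +1.038 V with n = 1.
At equilibrium E = 0, so log K = nE°cell / 0.0592 = (1)(+1.038) / 0.0592 = 17.5.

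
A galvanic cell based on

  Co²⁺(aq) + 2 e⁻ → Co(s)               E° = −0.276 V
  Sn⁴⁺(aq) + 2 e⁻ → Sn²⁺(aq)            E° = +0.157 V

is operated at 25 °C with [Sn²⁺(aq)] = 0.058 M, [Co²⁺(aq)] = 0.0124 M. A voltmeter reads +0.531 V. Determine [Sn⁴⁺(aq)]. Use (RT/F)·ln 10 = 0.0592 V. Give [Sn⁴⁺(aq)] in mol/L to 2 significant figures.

1.5 M

The Sn⁴⁺/Sn²⁺ couple has the larger reduction potential, so it is the cathode: E°cell = +0.157 − (−0.276) = +0.433 V and n = 2.
Since E = E° − (0.0592/n)·log Q, log Q = n(E° − E)/0.0592 = −3.311.
Balancing electrons gives Sn⁴⁺(aq) + Co(s) → Sn²⁺(aq) + Co²⁺(aq); thus Q = ([Sn²⁺(aq)]·[Co²⁺(aq)]) / [Sn⁴⁺(aq)].
Isolating [Sn⁴⁺(aq)] in Q = 10^{−3.311} yields log [Sn⁴⁺(aq)] = 0.168, i.e. 1.5 M.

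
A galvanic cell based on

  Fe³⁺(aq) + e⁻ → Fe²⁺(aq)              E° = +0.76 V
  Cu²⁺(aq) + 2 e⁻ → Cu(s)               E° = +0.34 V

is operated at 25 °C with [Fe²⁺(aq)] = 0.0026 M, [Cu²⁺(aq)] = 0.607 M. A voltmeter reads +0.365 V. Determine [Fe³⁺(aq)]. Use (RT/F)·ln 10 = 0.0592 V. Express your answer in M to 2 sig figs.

0.00024 M

With Fe³⁺/Fe²⁺ at the cathode and Cu²⁺/Cu at the anode, E°cell = +0.76 − (+0.34) = +0.42 V (n = 2).
From the Nernst equation, log Q = n(E° − E)/0.0592 = 2·(+0.42 − (+0.365))/0.0592 = 1.858.
For 2 Fe³⁺(aq) + Cu(s) → 2 Fe²⁺(aq) + Cu²⁺(aq), the reaction quotient is Q = ([Fe²⁺(aq)]^2·[Cu²⁺(aq)]) / [Fe³⁺(aq)]^2.
Isolating [Fe³⁺(aq)] in Q = 10^{1.858} yields log [Fe³⁺(aq)] = −3.622, i.e. 0.00024 M.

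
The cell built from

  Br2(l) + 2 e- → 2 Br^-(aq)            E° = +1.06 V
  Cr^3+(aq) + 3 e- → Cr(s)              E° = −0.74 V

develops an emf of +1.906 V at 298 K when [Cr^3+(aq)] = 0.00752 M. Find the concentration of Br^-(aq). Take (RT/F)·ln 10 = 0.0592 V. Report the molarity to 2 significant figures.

Br₂/Br⁻ is the cathode (higher E°); E°cell = +1.06 − (−0.74) = +1.80 V with n = 6.
Since E = E° − (0.0592/n)·log Q, log Q = n(E° − E)/0.0592 = −10.743.
The balanced reaction is 3 Br2(l) + 2 Cr(s) → 6 Br^-(aq) + 2 Cr^3+(aq), so Q = [Br^-(aq)]^6·[Cr^3+(aq)]^2.
Substituting the known concentrations and solving, log [Br^-(aq)] = −1.083 and [Br^-(aq)] = 0.083 M.

0.083 M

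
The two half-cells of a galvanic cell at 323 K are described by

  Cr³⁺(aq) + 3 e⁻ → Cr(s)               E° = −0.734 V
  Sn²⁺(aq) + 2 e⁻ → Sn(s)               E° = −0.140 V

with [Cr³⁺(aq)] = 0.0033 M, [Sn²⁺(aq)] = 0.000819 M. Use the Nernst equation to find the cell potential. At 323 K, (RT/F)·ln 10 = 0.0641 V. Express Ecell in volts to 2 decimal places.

+0.55 V

Sn²⁺/Sn is reduced (cathode, E° = −0.140 V) and Cr³⁺/Cr is oxidized (anode).
E°cell = −0.140 − (−0.734) = +0.594 V, with n = 6 electrons transferred.
For the overall reaction 3 Sn²⁺(aq) + 2 Cr(s) → 3 Sn(s) + 2 Cr³⁺(aq), Q = [Cr³⁺(aq)]^2 / [Sn²⁺(aq)]^3 = 1.98×10^4, giving log Q = 4.297.
By the Nernst equation, E = +0.594 − (0.0641/6)·(4.297) = +0.55 V.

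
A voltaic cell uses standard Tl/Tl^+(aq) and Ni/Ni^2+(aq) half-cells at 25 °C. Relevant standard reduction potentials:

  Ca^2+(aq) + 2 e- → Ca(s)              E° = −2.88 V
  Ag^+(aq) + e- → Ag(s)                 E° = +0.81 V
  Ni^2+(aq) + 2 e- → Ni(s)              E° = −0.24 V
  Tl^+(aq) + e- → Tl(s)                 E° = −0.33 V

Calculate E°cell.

The Ni²⁺/Ni couple has the higher E°, so Ni ion is reduced (cathode) and Tl is oxidized (anode).
E°cell = E°(cathode) − E°(anode) = −0.24 − (−0.33) = +0.09 V.

+0.09 V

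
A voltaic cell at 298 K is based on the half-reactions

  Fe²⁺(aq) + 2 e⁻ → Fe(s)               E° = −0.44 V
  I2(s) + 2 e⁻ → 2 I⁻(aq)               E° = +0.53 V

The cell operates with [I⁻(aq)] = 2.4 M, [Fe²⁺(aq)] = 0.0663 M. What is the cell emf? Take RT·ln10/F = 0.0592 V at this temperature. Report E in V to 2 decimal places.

+0.98 V

I₂/I⁻ is reduced (cathode, E° = +0.53 V) and Fe²⁺/Fe is oxidized (anode).
The standard potential is +0.53 − (−0.44) = +0.97 V and the balanced reaction transfers n = 2 electrons.
For the overall reaction I2(s) + Fe(s) → 2 I⁻(aq) + Fe²⁺(aq), Q = [I⁻(aq)]^2·[Fe²⁺(aq)] = 0.382, giving log Q = −0.418.
By the Nernst equation, E = +0.97 − (0.0592/2)·(−0.418) = +0.98 V.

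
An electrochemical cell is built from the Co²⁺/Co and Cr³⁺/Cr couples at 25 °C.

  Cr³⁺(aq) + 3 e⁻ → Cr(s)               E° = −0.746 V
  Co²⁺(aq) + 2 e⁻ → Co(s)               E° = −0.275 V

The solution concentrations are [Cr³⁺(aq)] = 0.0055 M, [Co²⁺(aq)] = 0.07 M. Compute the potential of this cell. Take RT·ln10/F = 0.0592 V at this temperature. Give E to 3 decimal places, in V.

+0.481 V

The Co²⁺/Co couple has the more positive E°, so it is the cathode; Cr³⁺/Cr is the anode.
E°cell = −0.275 − (−0.746) = +0.471 V, with n = 6 electrons transferred.
The balanced reaction is 3 Co²⁺(aq) + 2 Cr(s) → 3 Co(s) + 2 Cr³⁺(aq), so Q = [Cr³⁺(aq)]^2 / [Co²⁺(aq)]^3 = 0.0882 and log Q = −1.055.
E = E° − (0.0592/n)·log Q = +0.471 − (0.0592/6)(−1.055) = +0.481 V.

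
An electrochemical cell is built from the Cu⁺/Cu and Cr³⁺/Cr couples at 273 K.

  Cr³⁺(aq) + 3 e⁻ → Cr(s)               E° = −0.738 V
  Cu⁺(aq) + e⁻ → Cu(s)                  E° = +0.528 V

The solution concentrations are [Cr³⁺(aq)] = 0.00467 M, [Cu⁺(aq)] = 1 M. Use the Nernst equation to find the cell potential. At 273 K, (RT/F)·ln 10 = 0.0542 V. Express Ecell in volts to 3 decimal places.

+1.308 V

Cu⁺/Cu is reduced (cathode, E° = +0.528 V) and Cr³⁺/Cr is oxidized (anode).
E°cell = +0.528 − (−0.738) = +1.266 V, with n = 3 electrons transferred.
Balancing gives 3 Cu⁺(aq) + Cr(s) → 3 Cu(s) + Cr³⁺(aq); hence Q = [Cr³⁺(aq)] / [Cu⁺(aq)]^3 = 0.00467 (log Q = −2.331).
By the Nernst equation, E = +1.266 − (0.0542/3)·(−2.331) = +1.308 V.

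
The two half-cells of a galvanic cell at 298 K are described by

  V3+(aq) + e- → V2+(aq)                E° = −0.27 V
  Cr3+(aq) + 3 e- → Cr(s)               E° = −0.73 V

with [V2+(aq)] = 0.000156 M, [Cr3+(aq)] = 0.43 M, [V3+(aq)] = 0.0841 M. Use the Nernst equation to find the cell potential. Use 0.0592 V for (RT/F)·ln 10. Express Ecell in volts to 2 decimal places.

+0.63 V

Since E°(V³⁺/V²⁺) > E°(Cr³⁺/Cr), V³⁺/V²⁺ serves as the cathode.
The standard potential is −0.27 − (−0.73) = +0.46 V and the balanced reaction transfers n = 3 electrons.
Balancing gives 3 V3+(aq) + Cr(s) → 3 V2+(aq) + Cr3+(aq); hence Q = ([V2+(aq)]^3·[Cr3+(aq)]) / [V3+(aq)]^3 = 2.74×10^−9 (log Q = −8.562).
Applying E = E° − (RT ln10/nF)·log Q gives +0.46 − (0.0592/3)(−8.562) = +0.63 V.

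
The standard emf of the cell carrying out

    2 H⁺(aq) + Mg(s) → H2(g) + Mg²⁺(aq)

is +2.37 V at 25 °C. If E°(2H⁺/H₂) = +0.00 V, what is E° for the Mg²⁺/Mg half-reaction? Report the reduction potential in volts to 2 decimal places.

−2.37 V

In the reaction as written the 2H⁺/H₂ couple is reduced (cathode) and Mg²⁺/Mg is oxidized (anode), so E°cell = E°(2H⁺/H₂) − E°(Mg²⁺/Mg).
E°(Mg²⁺/Mg) = E°(cathode) − E°cell = +0.00 − (+2.37) = −2.37 V.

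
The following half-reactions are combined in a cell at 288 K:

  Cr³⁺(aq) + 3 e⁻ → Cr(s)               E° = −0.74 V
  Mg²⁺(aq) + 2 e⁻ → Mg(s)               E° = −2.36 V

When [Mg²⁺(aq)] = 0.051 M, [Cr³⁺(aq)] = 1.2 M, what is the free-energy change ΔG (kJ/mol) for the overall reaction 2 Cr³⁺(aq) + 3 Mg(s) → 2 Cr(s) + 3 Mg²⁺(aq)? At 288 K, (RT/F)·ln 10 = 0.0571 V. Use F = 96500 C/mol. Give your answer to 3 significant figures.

E°cell = −0.74 − (−2.36) = +1.62 V; the balanced reaction transfers n = 6 electrons.
The reaction quotient is [Mg²⁺(aq)]^3 / [Cr³⁺(aq)]^2 = 9.21×10^−5; by Nernst, E = +1.62 − (0.0571/6)(−4.036) = +1.6584 V.
Then ΔG = −nFE = −6 × 96500 × +1.6584 J/mol = −960 kJ/mol.

−960 kJ/mol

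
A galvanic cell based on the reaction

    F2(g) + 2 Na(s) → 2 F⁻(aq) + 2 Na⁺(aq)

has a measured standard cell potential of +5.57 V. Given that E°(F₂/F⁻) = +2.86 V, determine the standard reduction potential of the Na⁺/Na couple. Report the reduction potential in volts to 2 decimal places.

−2.71 V

In the reaction as written the F₂/F⁻ couple is reduced (cathode) and Na⁺/Na is oxidized (anode), so E°cell = E°(F₂/F⁻) − E°(Na⁺/Na).
E°(Na⁺/Na) = E°(cathode) − E°cell = +2.86 − (+5.57) = −2.71 V.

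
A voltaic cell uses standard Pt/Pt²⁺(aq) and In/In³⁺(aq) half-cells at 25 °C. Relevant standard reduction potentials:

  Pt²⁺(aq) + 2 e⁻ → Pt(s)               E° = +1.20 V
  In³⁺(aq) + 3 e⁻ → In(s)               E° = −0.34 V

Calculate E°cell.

+1.54 V

The Pt²⁺/Pt couple has the higher E°, so Pt ion is reduced (cathode) and In is oxidized (anode).
E°cell = E°(cathode) − E°(anode) = +1.20 − (−0.34) = +1.54 V.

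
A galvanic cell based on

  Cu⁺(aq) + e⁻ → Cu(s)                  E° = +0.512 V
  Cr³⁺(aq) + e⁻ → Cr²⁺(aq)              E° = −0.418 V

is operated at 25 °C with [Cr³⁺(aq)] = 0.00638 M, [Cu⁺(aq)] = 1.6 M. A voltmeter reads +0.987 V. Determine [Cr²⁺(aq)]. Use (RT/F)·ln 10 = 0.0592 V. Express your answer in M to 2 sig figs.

0.037 M

The Cu⁺/Cu couple has the larger reduction potential, so it is the cathode: E°cell = +0.512 − (−0.418) = +0.930 V and n = 1.
From the Nernst equation, log Q = n(E° − E)/0.0592 = 1·(+0.930 − (+0.987))/0.0592 = −0.963.
For Cu⁺(aq) + Cr²⁺(aq) → Cu(s) + Cr³⁺(aq), the reaction quotient is Q = [Cr³⁺(aq)] / ([Cu⁺(aq)]·[Cr²⁺(aq)]).
Substituting the known concentrations and solving, log [Cr²⁺(aq)] = −1.436 and [Cr²⁺(aq)] = 0.037 M.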